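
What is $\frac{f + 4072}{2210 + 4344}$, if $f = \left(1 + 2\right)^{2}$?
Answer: $\frac{4081}{6554} \approx 0.62267$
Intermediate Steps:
$f = 9$ ($f = 3^{2} = 9$)
$\frac{f + 4072}{2210 + 4344} = \frac{9 + 4072}{2210 + 4344} = \frac{4081}{6554}$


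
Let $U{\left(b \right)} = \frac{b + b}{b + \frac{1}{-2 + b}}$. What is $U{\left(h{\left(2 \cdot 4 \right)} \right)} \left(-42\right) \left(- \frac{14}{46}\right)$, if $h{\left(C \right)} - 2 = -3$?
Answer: $\frac{441}{23} \approx 19.174$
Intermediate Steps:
$h{\left(C \right)} = -1$ ($h{\left(C \right)} = 2 - 3 = -1$)
$U{\left(b \right)} = \frac{2 b}{b + \frac{1}{-2 + b}}$
$U{\left(h{\left(2 \cdot 4 \right)} \right)} \left(-42\right) \left(- \frac{14}{46}\right) = 2 \left(-1\right) \frac{1}{1 + \left(-1\right)^{2} - -2} \left(-2 - 1\right) \left(-42\right) \left(- \frac{14}{46}\right) = 2 \left(-1\right) \frac{1}{1 + 1 + 2} \left(-3\right) \left(-42\right) \left(\left(-14\right) \frac{1}{46}\right) = 2 \left(-1\right) \frac{1}{4} \left(-3\right) \left(-42\right) \left(- \frac{7}{23}\right) = \frac{3}{2} \left(-42\right) \left(- \frac{7}{23}\right) = \left(-63\right) \left(- \frac{7}{23}\right) = \frac{441}{23}$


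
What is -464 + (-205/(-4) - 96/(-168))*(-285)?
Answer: -426527/28 ≈ -15233.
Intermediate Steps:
-464 + (-205/(-4) - 96/(-168))*(-285) = -464 + (-205*(-1/4) - 96*(-1/168))*(-285) = -464 + (205/4 + 4/7)*(-285) = -464 + (1451/28)*(-285) = -464 - 413535/28 = -426527/28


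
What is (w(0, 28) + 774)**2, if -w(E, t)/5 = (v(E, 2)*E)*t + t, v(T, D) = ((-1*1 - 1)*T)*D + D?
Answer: 401956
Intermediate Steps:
v(T, D) = D - 2*D*T (v(T, D) = ((-1 - 1)*T)*D + D = (-2*T)*D + D = -2*D*T + D = D - 2*D*T)
w(E, t) = -5*t - 5*E*t*(2 - 4*E) (w(E, t) = -5*(((2*(1 - 2*E))*E)*t + t) = -5*(((2 - 4*E)*E)*t + t) = -5*((E*(2 - 4*E))*t + t) = -5*(E*t*(2 - 4*E) + t) = -5*(t + E*t*(2 - 4*E)) = -5*t - 5*E*t*(2 - 4*E))
(w(0, 28) + 774)**2 = (5*28*(-1 - 2*0 + 4*0**2) + 774)**2 = (5*28*(-1 + 0 + 4*0) + 774)**2 = (5*28*(-1 + 0 + 0) + 774)**2 = (5*28*(-1) + 774)**2 = (-140 + 774)**2 = 634**2 = 401956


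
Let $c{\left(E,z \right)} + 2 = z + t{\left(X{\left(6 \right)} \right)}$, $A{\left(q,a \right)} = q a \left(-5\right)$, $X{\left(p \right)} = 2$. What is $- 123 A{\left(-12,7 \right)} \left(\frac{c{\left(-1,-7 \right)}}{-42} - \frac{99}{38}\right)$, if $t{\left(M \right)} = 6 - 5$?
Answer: $\frac{2370210}{19} \approx 1.2475 \cdot 10^{5}$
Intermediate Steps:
$t{\left(M \right)} = 1$ ($t{\left(M \right)} = 6 - 5 = 1$)
$A{\left(q,a \right)} = - 5 a q$ ($A{\left(q,a \right)} = a q \left(-5\right) = - 5 a q$)
$c{\left(E,z \right)} = -1 + z$ ($c{\left(E,z \right)} = -2 + \left(z + 1\right) = -2 + \left(1 + z\right) = -1 + z$)
$- 123 A{\left(-12,7 \right)} \left(\frac{c{\left(-1,-7 \right)}}{-42} - \frac{99}{38}\right) = - 123 \left(\left(-5\right) 7 \left(-12\right)\right) \left(\frac{-1 - 7}{-42} - \frac{99}{38}\right) = \left(-123\right) 420 \left(\left(-8\right) \left(- \frac{1}{42}\right) - \frac{99}{38}\right) = - 51660 \left(\frac{4}{21} - \frac{99}{38}\right) = \left(-51660\right) \left(- \frac{1927}{798}\right) = \frac{2370210}{19}$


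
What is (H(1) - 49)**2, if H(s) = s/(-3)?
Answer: 21904/9 ≈ 2433.8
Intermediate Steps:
H(s) = -s/3 (H(s) = s*(-1/3) = -s/3)
(H(1) - 49)**2 = (-1/3*1 - 49)**2 = (-1/3 - 49)**2 = (-148/3)**2 = 21904/9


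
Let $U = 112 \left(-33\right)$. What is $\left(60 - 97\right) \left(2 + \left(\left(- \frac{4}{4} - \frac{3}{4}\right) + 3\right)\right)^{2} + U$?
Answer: $- \frac{65389}{16} \approx -4086.8$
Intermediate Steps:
$U = -3696$
$\left(60 - 97\right) \left(2 + \left(\left(- \frac{4}{4} - \frac{3}{4}\right) + 3\right)\right)^{2} + U = \left(60 - 97\right) \left(2 + \left(\left(- \frac{4}{4} - \frac{3}{4}\right) + 3\right)\right)^{2} - 3696 = - 37 \left(2 + \left(\left(\left(-4\right) \frac{1}{4} - \frac{3}{4}\right) + 3\right)\right)^{2} - 3696 = - 37 \left(2 + \left(\left(-1 - \frac{3}{4}\right) + 3\right)\right)^{2} - 3696 = - 37 \left(2 + \left(- \frac{7}{4} + 3\right)\right)^{2} - 3696 = - 37 \left(2 + \frac{5}{4}\right)^{2} - 3696 = - 37 \left(\frac{13}{4}\right)^{2} - 3696 = \left(-37\right) \frac{169}{16} - 3696 = - \frac{6253}{16} - 3696 = - \frac{65389}{16}$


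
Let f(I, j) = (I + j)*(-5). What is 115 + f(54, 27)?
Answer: -290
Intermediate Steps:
f(I, j) = -5*I - 5*j
115 + f(54, 27) = 115 + (-5*54 - 5*27) = 115 + (-270 - 135) = 115 - 405 = -290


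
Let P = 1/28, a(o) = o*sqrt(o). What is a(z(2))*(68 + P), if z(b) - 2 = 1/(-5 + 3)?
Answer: 5715*sqrt(6)/112 ≈ 124.99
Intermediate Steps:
z(b) = 3/2 (z(b) = 2 + 1/(-5 + 3) = 2 + 1/(-2) = 2 - 1/2 = 3/2)
a(o) = o**(3/2)
P = 1/28 ≈ 0.035714
a(z(2))*(68 + P) = (3/2)**(3/2)*(68 + 1/28) = (3*sqrt(6)/4)*(1905/28) = 5715*sqrt(6)/112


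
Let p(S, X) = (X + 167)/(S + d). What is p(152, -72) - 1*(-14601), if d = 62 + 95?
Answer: 4511804/309 ≈ 14601.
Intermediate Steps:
d = 157
p(S, X) = (167 + X)/(157 + S) (p(S, X) = (X + 167)/(S + 157) = (167 + X)/(157 + S))
p(152, -72) - 1*(-14601) = (167 - 72)/(157 + 152) - 1*(-14601) = 95/309 + 14601 = 4511804/309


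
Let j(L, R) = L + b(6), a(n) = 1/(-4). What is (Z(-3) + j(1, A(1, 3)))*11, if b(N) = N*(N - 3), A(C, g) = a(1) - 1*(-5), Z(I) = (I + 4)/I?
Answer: 616/3 ≈ 205.33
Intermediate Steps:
a(n) = -¼
Z(I) = (4 + I)/I
A(C, g) = 19/4 (A(C, g) = -¼ - 1*(-5) = -¼ + 5 = 19/4)
b(N) = N*(-3 + N)
j(L, R) = 18 + L (j(L, R) = L + 6*(-3 + 6) = L + 6*3 = L + 18 = 18 + L)
(Z(-3) + j(1, A(1, 3)))*11 = ((4 - 3)/(-3) + (18 + 1))*11 = (-⅓*1 + 19)*11 = (-⅓ + 19)*11 = (56/3)*11 = 616/3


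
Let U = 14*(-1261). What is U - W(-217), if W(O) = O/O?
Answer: -17655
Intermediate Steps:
W(O) = 1
U = -17654
U - W(-217) = -17654 - 1*1 = -17654 - 1 = -17655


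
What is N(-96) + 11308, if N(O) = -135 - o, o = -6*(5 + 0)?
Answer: 11203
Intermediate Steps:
o = -30 (o = -6*5 = -30)
N(O) = -105 (N(O) = -135 - 1*(-30) = -135 + 30 = -105)
N(-96) + 11308 = -105 + 11308 = 11203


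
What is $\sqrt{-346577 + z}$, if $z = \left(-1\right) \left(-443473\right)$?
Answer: $8 \sqrt{1514} \approx 311.28$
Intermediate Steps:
$z = 443473$
$\sqrt{-346577 + z} = \sqrt{-346577 + 443473} = \sqrt{96896} = 8 \sqrt{1514}$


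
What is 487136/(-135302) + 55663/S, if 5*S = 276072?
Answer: -48414016831/18676546872 ≈ -2.5922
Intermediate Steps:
S = 276072/5 (S = (⅕)*276072 = 276072/5 ≈ 55214.)
487136/(-135302) + 55663/S = 487136/(-135302) + 55663/(276072/5) = 487136*(-1/135302) + 55663*(5/276072) = -243568/67651 + 278315/276072 = -48414016831/18676546872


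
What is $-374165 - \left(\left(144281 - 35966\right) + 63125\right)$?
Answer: $-545605$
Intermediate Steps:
$-374165 - \left(\left(144281 - 35966\right) + 63125\right) = -374165 - \left(108315 + 63125\right) = -374165 - 171440 = -545605$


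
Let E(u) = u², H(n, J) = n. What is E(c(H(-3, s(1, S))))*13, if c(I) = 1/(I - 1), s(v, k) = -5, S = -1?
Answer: 13/16 ≈ 0.81250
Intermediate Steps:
c(I) = 1/(-1 + I)
E(c(H(-3, s(1, S))))*13 = (1/(-1 - 3))²*13 = (1/(-4))²*13 = (-¼)²*13 = (1/16)*13 = 13/16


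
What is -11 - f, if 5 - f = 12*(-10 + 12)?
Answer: 8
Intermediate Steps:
f = -19 (f = 5 - 12*(-10 + 12) = 5 - 12*2 = 5 - 1*24 = 5 - 24 = -19)
-11 - f = -11 - 1*(-19) = -11 + 19 = 8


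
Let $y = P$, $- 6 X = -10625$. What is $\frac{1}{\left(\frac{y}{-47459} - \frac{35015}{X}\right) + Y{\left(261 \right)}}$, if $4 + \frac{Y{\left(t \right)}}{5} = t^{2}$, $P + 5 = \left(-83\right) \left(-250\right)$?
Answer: $\frac{100850375}{34346086753988} \approx 2.9363 \cdot 10^{-6}$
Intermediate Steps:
$X = \frac{10625}{6}$ ($X = \left(- \frac{1}{6}\right) \left(-10625\right) = \frac{10625}{6} \approx 1770.8$)
$P = 20745$ ($P = -5 - -20750 = -5 + 20750 = 20745$)
$y = 20745$
$Y{\left(t \right)} = -20 + 5 t^{2}$
$\frac{1}{\left(\frac{y}{-47459} - \frac{35015}{X}\right) + Y{\left(261 \right)}} = \frac{1}{\left(\frac{20745}{-47459} - \frac{35015}{\frac{10625}{6}}\right) - \left(20 - 5 \cdot 261^{2}\right)} = \frac{1}{\left(20745 \left(- \frac{1}{47459}\right) - \frac{42018}{2125}\right) + \left(-20 + 5 \cdot 68121\right)} = \frac{1}{\left(- \frac{20745}{47459} - \frac{42018}{2125}\right) + \left(-20 + 340605\right)} = \frac{1}{- \frac{2038215387}{100850375} + 340585} = \frac{1}{\frac{34346086753988}{100850375}} = \frac{100850375}{34346086753988}$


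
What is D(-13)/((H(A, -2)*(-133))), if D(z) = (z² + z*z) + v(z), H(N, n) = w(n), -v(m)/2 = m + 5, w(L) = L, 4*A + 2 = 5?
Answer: 177/133 ≈ 1.3308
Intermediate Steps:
A = ¾ (A = -½ + (¼)*5 = -½ + 5/4 = ¾ ≈ 0.75000)
v(m) = -10 - 2*m (v(m) = -2*(m + 5) = -2*(5 + m) = -10 - 2*m)
H(N, n) = n
D(z) = -10 - 2*z + 2*z² (D(z) = (z² + z*z) + (-10 - 2*z) = (z² + z²) + (-10 - 2*z) = 2*z² + (-10 - 2*z) = -10 - 2*z + 2*z²)
D(-13)/((H(A, -2)*(-133))) = (-10 - 2*(-13) + 2*(-13)²)/((-2*(-133))) = (-10 + 26 + 2*169)/266 = (-10 + 26 + 338)*(1/266) = 354*(1/266) = 177/133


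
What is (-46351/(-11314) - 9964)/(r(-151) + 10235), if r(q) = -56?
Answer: -12520705/12796134 ≈ -0.97848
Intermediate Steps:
(-46351/(-11314) - 9964)/(r(-151) + 10235) = (-46351/(-11314) - 9964)/(-56 + 10235) = (-46351*(-1/11314) - 9964)/10179 = (46351/11314 - 9964)*(1/10179) = -112686345/11314*1/10179 = -12520705/12796134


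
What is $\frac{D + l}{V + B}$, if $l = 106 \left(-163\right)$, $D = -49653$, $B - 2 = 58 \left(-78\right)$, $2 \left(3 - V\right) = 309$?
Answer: $\frac{133862}{9347} \approx 14.321$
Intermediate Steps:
$V = - \frac{303}{2}$ ($V = 3 - \frac{309}{2} = - \frac{303}{2} \approx -151.5$)
$B = -4522$ ($B = 2 + 58 \left(-78\right) = 2 - 4524 = -4522$)
$l = -17278$
$\frac{D + l}{V + B} = \frac{-49653 - 17278}{- \frac{303}{2} - 4522} = - \frac{66931}{- \frac{9347}{2}} = \left(-66931\right) \left(- \frac{2}{9347}\right) = \frac{133862}{9347}$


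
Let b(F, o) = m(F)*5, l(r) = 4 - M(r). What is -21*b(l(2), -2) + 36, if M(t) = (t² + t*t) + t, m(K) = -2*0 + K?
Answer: 666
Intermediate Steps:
m(K) = K (m(K) = 0 + K = K)
M(t) = t + 2*t² (M(t) = (t² + t²) + t = 2*t² + t = t + 2*t²)
l(r) = 4 - r*(1 + 2*r)
b(F, o) = 5*F (b(F, o) = F*5 = 5*F)
-21*b(l(2), -2) + 36 = -105*(4 - 1*2*(1 + 2*2)) + 36 = -105*(4 - 1*2*(1 + 4)) + 36 = -105*(4 - 1*2*5) + 36 = -105*(4 - 10) + 36 = -105*(-6) + 36 = -21*(-30) + 36 = 630 + 36 = 666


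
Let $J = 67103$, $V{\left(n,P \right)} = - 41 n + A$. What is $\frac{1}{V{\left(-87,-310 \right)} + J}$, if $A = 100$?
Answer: $\frac{1}{70770} \approx 1.413 \cdot 10^{-5}$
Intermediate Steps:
$V{\left(n,P \right)} = 100 - 41 n$ ($V{\left(n,P \right)} = - 41 n + 100 = 100 - 41 n$)
$\frac{1}{V{\left(-87,-310 \right)} + J} = \frac{1}{\left(100 - -3567\right) + 67103} = \frac{1}{\left(100 + 3567\right) + 67103} = \frac{1}{3667 + 67103} = \frac{1}{70770}$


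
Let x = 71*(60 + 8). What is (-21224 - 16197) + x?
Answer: -32593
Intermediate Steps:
x = 4828 (x = 71*68 = 4828)
(-21224 - 16197) + x = (-21224 - 16197) + 4828 = -37421 + 4828 = -32593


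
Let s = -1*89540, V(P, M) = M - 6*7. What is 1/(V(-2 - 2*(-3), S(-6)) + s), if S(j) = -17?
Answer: -1/89599 ≈ -1.1161e-5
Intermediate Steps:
V(P, M) = -42 + M (V(P, M) = M - 42 = -42 + M)
s = -89540
1/(V(-2 - 2*(-3), S(-6)) + s) = 1/((-42 - 17) - 89540) = 1/(-59 - 89540) = 1/(-89599) = -1/89599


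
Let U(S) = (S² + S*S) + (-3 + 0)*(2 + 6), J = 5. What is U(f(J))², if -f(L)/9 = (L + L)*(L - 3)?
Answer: 4195930176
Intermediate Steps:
f(L) = -18*L*(-3 + L) (f(L) = -9*(L + L)*(L - 3) = -9*2*L*(-3 + L) = -18*L*(-3 + L))
U(S) = -24 + 2*S² (U(S) = (S² + S²) - 3*8 = 2*S² - 24 = -24 + 2*S²)
U(f(J))² = (-24 + 2*(18*5*(3 - 1*5))²)² = (-24 + 2*(18*5*(3 - 5))²)² = (-24 + 2*(18*5*(-2))²)² = (-24 + 2*(-180)²)² = (-24 + 2*32400)² = (-24 + 64800)² = 64776² = 4195930176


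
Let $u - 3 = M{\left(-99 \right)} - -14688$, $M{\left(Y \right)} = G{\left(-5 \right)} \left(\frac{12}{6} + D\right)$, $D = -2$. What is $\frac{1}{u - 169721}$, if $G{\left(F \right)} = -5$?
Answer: $- \frac{1}{155030} \approx -6.4504 \cdot 10^{-6}$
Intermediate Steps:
$M{\left(Y \right)} = 0$ ($M{\left(Y \right)} = - 5 \left(\frac{12}{6} - 2\right) = - 5 \left(12 \cdot \frac{1}{6} - 2\right) = - 5 \left(2 - 2\right) = \left(-5\right) 0 = 0$)
$u = 14691$ ($u = 3 + \left(0 - -14688\right) = 3 + \left(0 + 14688\right) = 3 + 14688 = 14691$)
$\frac{1}{u - 169721} = \frac{1}{14691 - 169721} = \frac{1}{-155030} = - \frac{1}{155030}$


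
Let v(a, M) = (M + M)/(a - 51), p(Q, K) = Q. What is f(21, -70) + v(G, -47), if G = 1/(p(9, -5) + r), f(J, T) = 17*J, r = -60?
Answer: 466854/1301 ≈ 358.84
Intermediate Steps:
G = -1/51 (G = 1/(9 - 60) = 1/(-51) = -1/51 ≈ -0.019608)
v(a, M) = 2*M/(-51 + a) (v(a, M) = (2*M)/(-51 + a) = 2*M/(-51 + a))
f(21, -70) + v(G, -47) = 17*21 + 2*(-47)/(-51 - 1/51) = 357 + 2*(-47)/(-2602/51) = 357 + 2*(-47)*(-51/2602) = 357 + 2397/1301 = 466854/1301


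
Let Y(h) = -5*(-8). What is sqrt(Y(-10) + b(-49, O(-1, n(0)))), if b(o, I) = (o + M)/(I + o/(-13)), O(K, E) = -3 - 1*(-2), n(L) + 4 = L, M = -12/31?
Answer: sqrt(766847)/186 ≈ 4.7081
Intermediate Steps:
M = -12/31 (M = -12*1/31 = -12/31 ≈ -0.38710)
n(L) = -4 + L
Y(h) = 40
O(K, E) = -1 (O(K, E) = -3 + 2 = -1)
b(o, I) = (-12/31 + o)/(I - o/13) (b(o, I) = (o - 12/31)/(I + o/(-13)) = (-12/31 + o)/(I + o*(-1/13)) = (-12/31 + o)/(I - o/13))
sqrt(Y(-10) + b(-49, O(-1, n(0)))) = sqrt(40 + 13*(-12 + 31*(-49))/(31*(-1*(-49) + 13*(-1)))) = sqrt(40 + 13*(-12 - 1519)/(31*(49 - 13))) = sqrt(40 + (13/31)*(-1531)/36) = sqrt(40 + (13/31)*(1/36)*(-1531)) = sqrt(40 - 19903/1116) = sqrt(24737/1116) = sqrt(766847)/186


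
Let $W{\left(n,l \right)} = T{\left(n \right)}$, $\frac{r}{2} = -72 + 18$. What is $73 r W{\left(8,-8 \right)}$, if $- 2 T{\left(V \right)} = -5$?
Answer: $-19710$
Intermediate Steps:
$r = -108$ ($r = 2 \left(-72 + 18\right) = 2 \left(-54\right) = -108$)
$T{\left(V \right)} = \frac{5}{2}$ ($T{\left(V \right)} = \left(- \frac{1}{2}\right) \left(-5\right) = \frac{5}{2}$)
$W{\left(n,l \right)} = \frac{5}{2}$
$73 r W{\left(8,-8 \right)} = 73 \left(-108\right) \frac{5}{2} = \left(-7884\right) \frac{5}{2} = -19710$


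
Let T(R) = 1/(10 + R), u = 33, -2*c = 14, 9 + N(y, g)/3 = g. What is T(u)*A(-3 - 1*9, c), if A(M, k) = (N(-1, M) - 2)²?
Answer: 4225/43 ≈ 98.256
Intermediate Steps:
N(y, g) = -27 + 3*g
c = -7 (c = -½*14 = -7)
A(M, k) = (-29 + 3*M)² (A(M, k) = ((-27 + 3*M) - 2)² = (-29 + 3*M)²)
T(u)*A(-3 - 1*9, c) = (-29 + 3*(-3 - 1*9))²/(10 + 33) = (-29 + 3*(-3 - 9))²/43 = (-29 + 3*(-12))²/43 = (-29 - 36)²/43 = (1/43)*(-65)² = (1/43)*4225 = 4225/43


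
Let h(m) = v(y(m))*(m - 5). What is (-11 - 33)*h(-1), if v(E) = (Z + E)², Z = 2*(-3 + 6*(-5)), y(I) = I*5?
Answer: 1330824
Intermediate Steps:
y(I) = 5*I
Z = -66 (Z = 2*(-3 - 30) = 2*(-33) = -66)
v(E) = (-66 + E)²
h(m) = (-66 + 5*m)²*(-5 + m) (h(m) = (-66 + 5*m)²*(m - 5) = (-66 + 5*m)²*(-5 + m))
(-11 - 33)*h(-1) = (-11 - 33)*((-66 + 5*(-1))²*(-5 - 1)) = -44*(-66 - 5)²*(-6) = -44*(-71)²*(-6) = -221804*(-6) = -44*(-30246) = 1330824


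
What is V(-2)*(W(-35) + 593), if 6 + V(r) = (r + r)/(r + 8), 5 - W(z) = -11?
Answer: -4060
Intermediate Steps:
W(z) = 16 (W(z) = 5 - 1*(-11) = 5 + 11 = 16)
V(r) = -6 + 2*r/(8 + r) (V(r) = -6 + (r + r)/(r + 8) = -6 + (2*r)/(8 + r) = -6 + 2*r/(8 + r))
V(-2)*(W(-35) + 593) = (4*(-12 - 1*(-2))/(8 - 2))*(16 + 593) = (4*(-12 + 2)/6)*609 = (4*(1/6)*(-10))*609 = -20/3*609 = -4060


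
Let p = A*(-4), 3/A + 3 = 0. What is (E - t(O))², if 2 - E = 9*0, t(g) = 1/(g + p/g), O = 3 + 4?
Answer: 9801/2809 ≈ 3.4891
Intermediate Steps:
A = -1 (A = 3/(-3 + 0) = 3/(-3) = 3*(-⅓) = -1)
p = 4 (p = -1*(-4) = 4)
O = 7
t(g) = 1/(g + 4/g)
E = 2 (E = 2 - 9*0 = 2 - 1*0 = 2 + 0 = 2)
(E - t(O))² = (2 - 7/(4 + 7²))² = (2 - 7/(4 + 49))² = (2 - 7/53)² = (99/53)² = 9801/2809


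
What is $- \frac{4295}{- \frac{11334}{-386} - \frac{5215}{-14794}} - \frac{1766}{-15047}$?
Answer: $- \frac{184375504608092}{1276649067371} \approx -144.42$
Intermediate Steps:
$- \frac{4295}{- \frac{11334}{-386} - \frac{5215}{-14794}} - \frac{1766}{-15047} = - \frac{4295}{\left(-11334\right) \left(- \frac{1}{386}\right) - - \frac{5215}{14794}} - - \frac{1766}{15047} = - \frac{4295}{\frac{5667}{193} + \frac{5215}{14794}} + \frac{1766}{15047} = - \frac{4295}{\frac{84844093}{2855242}} + \frac{1766}{15047} = \left(-4295\right) \frac{2855242}{84844093} + \frac{1766}{15047} = - \frac{12263264390}{84844093} + \frac{1766}{15047} = - \frac{184375504608092}{1276649067371}$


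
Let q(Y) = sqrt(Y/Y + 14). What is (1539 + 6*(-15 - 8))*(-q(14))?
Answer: -1401*sqrt(15) ≈ -5426.0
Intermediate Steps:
q(Y) = sqrt(15) (q(Y) = sqrt(1 + 14) = sqrt(15))
(1539 + 6*(-15 - 8))*(-q(14)) = (1539 + 6*(-15 - 8))*(-sqrt(15)) = (1539 + 6*(-23))*(-sqrt(15)) = (1539 - 138)*(-sqrt(15)) = 1401*(-sqrt(15)) = -1401*sqrt(15)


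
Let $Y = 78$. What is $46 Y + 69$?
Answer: $3657$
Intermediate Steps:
$46 Y + 69 = 46 \cdot 78 + 69 = 3588 + 69 = 3657$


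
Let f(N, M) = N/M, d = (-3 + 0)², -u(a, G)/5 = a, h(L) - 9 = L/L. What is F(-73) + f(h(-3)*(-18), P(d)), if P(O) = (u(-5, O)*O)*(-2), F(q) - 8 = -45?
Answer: -183/5 ≈ -36.600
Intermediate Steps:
h(L) = 10 (h(L) = 9 + L/L = 9 + 1 = 10)
F(q) = -37 (F(q) = 8 - 45 = -37)
u(a, G) = -5*a
d = 9 (d = (-3)² = 9)
P(O) = -50*O (P(O) = ((-5*(-5))*O)*(-2) = (25*O)*(-2) = -50*O)
F(-73) + f(h(-3)*(-18), P(d)) = -37 + (10*(-18))/((-50*9)) = -37 - 180/(-450) = -37 - 180*(-1/450) = -37 + ⅖ = -183/5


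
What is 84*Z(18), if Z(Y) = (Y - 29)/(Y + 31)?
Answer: -132/7 ≈ -18.857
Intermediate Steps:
Z(Y) = (-29 + Y)/(31 + Y)
84*Z(18) = 84*((-29 + 18)/(31 + 18)) = 84*(-11/49) = -132/7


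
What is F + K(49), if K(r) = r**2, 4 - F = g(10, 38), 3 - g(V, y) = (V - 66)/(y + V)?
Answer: 14405/6 ≈ 2400.8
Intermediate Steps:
g(V, y) = 3 - (-66 + V)/(V + y) (g(V, y) = 3 - (V - 66)/(y + V) = 3 - (-66 + V)/(V + y))
F = -1/6 (F = 4 - (66 + 2*10 + 3*38)/(10 + 38) = 4 - (66 + 20 + 114)/48 = 4 - 200/48 = 4 - 1*25/6 = 4 - 25/6 = -1/6 ≈ -0.16667)
F + K(49) = -1/6 + 49**2 = -1/6 + 2401 = 14405/6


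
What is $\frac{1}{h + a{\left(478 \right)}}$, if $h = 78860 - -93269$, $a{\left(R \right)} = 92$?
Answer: $\frac{1}{172221} \approx 5.8065 \cdot 10^{-6}$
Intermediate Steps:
$h = 172129$ ($h = 78860 + 93269 = 172129$)
$\frac{1}{h + a{\left(478 \right)}} = \frac{1}{172129 + 92} = \frac{1}{172221}$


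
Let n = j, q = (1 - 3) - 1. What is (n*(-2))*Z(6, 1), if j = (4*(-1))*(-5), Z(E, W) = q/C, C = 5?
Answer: 24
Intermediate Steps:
q = -3 (q = -2 - 1 = -3)
Z(E, W) = -⅗ (Z(E, W) = -3/5 = -3*⅕ = -⅗)
j = 20 (j = -4*(-5) = 20)
n = 20
(n*(-2))*Z(6, 1) = (20*(-2))*(-⅗) = -40*(-⅗) = 24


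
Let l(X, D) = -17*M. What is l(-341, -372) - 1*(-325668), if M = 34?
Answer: 325090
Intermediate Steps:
l(X, D) = -578 (l(X, D) = -17*34 = -578)
l(-341, -372) - 1*(-325668) = -578 - 1*(-325668) = -578 + 325668 = 325090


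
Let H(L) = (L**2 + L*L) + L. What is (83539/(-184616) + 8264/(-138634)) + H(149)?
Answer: 570113808488697/12797027272 ≈ 44551.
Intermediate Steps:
H(L) = L + 2*L**2 (H(L) = (L**2 + L**2) + L = 2*L**2 + L = L + 2*L**2)
(83539/(-184616) + 8264/(-138634)) + H(149) = (83539/(-184616) + 8264/(-138634)) + 149*(1 + 2*149) = (83539*(-1/184616) + 8264*(-1/138634)) + 149*(1 + 298) = (-83539/184616 - 4132/69317) + 149*299 = -6553506175/12797027272 + 44551 = 570113808488697/12797027272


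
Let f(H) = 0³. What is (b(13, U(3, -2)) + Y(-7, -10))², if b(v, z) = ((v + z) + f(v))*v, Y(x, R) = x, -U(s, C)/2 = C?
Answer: 45796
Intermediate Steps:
U(s, C) = -2*C
f(H) = 0
b(v, z) = v*(v + z) (b(v, z) = ((v + z) + 0)*v = (v + z)*v = v*(v + z))
(b(13, U(3, -2)) + Y(-7, -10))² = (13*(13 - 2*(-2)) - 7)² = (13*(13 + 4) - 7)² = (13*17 - 7)² = (221 - 7)² = 214² = 45796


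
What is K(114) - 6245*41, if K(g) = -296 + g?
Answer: -256227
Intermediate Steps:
K(114) - 6245*41 = (-296 + 114) - 6245*41 = -182 - 256045 = -256227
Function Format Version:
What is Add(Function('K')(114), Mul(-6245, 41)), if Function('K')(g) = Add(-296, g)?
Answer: -256227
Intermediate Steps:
Add(Function('K')(114), Mul(-6245, 41)) = Add(Add(-296, 114), Mul(-6245, 41)) = Add(-182, -256045) = -256227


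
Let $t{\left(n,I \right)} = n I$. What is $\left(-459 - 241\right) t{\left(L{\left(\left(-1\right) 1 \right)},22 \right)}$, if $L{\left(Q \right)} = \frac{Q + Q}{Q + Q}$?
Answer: $-15400$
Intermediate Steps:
$L{\left(Q \right)} = 1$ ($L{\left(Q \right)} = \frac{2 Q}{2 Q} = 2 Q \frac{1}{2 Q} = 1$)
$t{\left(n,I \right)} = I n$
$\left(-459 - 241\right) t{\left(L{\left(\left(-1\right) 1 \right)},22 \right)} = \left(-459 - 241\right) 22 \cdot 1 = \left(-700\right) 22 = -15400$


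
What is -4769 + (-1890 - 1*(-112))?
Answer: -6547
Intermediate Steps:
-4769 + (-1890 - 1*(-112)) = -4769 + (-1890 + 112) = -4769 - 1778 = -6547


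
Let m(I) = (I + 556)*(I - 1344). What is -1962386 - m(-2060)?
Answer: -7082002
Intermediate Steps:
m(I) = (-1344 + I)*(556 + I) (m(I) = (556 + I)*(-1344 + I) = (-1344 + I)*(556 + I))
-1962386 - m(-2060) = -1962386 - (-747264 + (-2060)**2 - 788*(-2060)) = -1962386 - (-747264 + 4243600 + 1623280) = -1962386 - 1*5119616 = -1962386 - 5119616 = -7082002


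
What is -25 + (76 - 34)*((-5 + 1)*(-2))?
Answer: 311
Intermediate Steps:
-25 + (76 - 34)*((-5 + 1)*(-2)) = -25 + 42*(-4*(-2)) = -25 + 42*8 = -25 + 336 = 311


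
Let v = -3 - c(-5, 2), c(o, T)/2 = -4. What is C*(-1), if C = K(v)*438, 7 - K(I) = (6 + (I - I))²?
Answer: 12702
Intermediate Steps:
c(o, T) = -8 (c(o, T) = 2*(-4) = -8)
v = 5 (v = -3 - 1*(-8) = -3 + 8 = 5)
K(I) = -29 (K(I) = 7 - (6 + (I - I))² = 7 - (6 + 0)² = 7 - 1*6² = 7 - 1*36 = 7 - 36 = -29)
C = -12702 (C = -29*438 = -12702)
C*(-1) = -12702*(-1) = 12702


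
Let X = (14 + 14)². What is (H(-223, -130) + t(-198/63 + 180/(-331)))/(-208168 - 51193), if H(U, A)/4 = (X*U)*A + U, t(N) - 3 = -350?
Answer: -90911401/259361 ≈ -350.52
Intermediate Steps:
t(N) = -347 (t(N) = 3 - 350 = -347)
X = 784 (X = 28² = 784)
H(U, A) = 4*U + 3136*A*U (H(U, A) = 4*((784*U)*A + U) = 4*(784*A*U + U) = 4*(U + 784*A*U) = 4*U + 3136*A*U)
(H(-223, -130) + t(-198/63 + 180/(-331)))/(-208168 - 51193) = (4*(-223)*(1 + 784*(-130)) - 347)/(-208168 - 51193) = (4*(-223)*(1 - 101920) - 347)/(-259361) = (4*(-223)*(-101919) - 347)*(-1/259361) = (90911748 - 347)*(-1/259361) = 90911401*(-1/259361) = -90911401/259361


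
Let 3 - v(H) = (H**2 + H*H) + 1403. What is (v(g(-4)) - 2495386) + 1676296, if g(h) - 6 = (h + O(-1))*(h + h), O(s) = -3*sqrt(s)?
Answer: -822226 - 3648*I ≈ -8.2223e+5 - 3648.0*I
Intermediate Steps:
g(h) = 6 + 2*h*(h - 3*I) (g(h) = 6 + (h - 3*I)*(h + h) = 6 + (h - 3*I)*(2*h) = 6 + 2*h*(h - 3*I))
v(H) = -1400 - 2*H**2 (v(H) = 3 - ((H**2 + H*H) + 1403) = 3 - ((H**2 + H**2) + 1403) = 3 - (2*H**2 + 1403) = 3 - (1403 + 2*H**2) = 3 + (-1403 - 2*H**2) = -1400 - 2*H**2)
(v(g(-4)) - 2495386) + 1676296 = ((-1400 - 2*(6 + 2*(-4)**2 - 6*I*(-4))**2) - 2495386) + 1676296 = ((-1400 - 2*(6 + 2*16 + 24*I)**2) - 2495386) + 1676296 = ((-1400 - 2*(6 + 32 + 24*I)**2) - 2495386) + 1676296 = ((-1400 - 2*(38 + 24*I)**2) - 2495386) + 1676296 = (-2496786 - 2*(38 + 24*I)**2) + 1676296 = -820490 - 2*(38 + 24*I)**2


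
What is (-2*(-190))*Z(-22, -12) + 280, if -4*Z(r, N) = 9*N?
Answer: 10540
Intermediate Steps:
Z(r, N) = -9*N/4
(-2*(-190))*Z(-22, -12) + 280 = (-2*(-190))*(-9/4*(-12)) + 280 = 380*27 + 280 = 10260 + 280 = 10540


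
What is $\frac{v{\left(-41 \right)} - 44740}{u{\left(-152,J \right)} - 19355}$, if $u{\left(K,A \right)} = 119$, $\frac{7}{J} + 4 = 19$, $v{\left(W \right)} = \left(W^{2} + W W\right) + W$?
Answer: $\frac{5917}{2748} \approx 2.1532$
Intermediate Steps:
$v{\left(W \right)} = W + 2 W^{2}$ ($v{\left(W \right)} = \left(W^{2} + W^{2}\right) + W = 2 W^{2} + W = W + 2 W^{2}$)
$J = \frac{7}{15}$ ($J = \frac{7}{-4 + 19} = \frac{7}{15} \approx 0.46667$)
$\frac{v{\left(-41 \right)} - 44740}{u{\left(-152,J \right)} - 19355} = \frac{- 41 \left(1 + 2 \left(-41\right)\right) - 44740}{119 - 19355} = \frac{- 41 \left(1 - 82\right) - 44740}{-19236} = \left(\left(-41\right) \left(-81\right) - 44740\right) \left(- \frac{1}{19236}\right) = \left(3321 - 44740\right) \left(- \frac{1}{19236}\right) = \left(-41419\right) \left(- \frac{1}{19236}\right) = \frac{5917}{2748}$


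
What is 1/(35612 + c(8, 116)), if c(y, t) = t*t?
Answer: 1/49068 ≈ 2.0380e-5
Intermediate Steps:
c(y, t) = t²
1/(35612 + c(8, 116)) = 1/(35612 + 116²) = 1/(35612 + 13456) = 1/49068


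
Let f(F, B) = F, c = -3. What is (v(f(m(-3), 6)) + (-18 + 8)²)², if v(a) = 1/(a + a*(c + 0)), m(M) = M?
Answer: 361201/36 ≈ 10033.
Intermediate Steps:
v(a) = -1/(2*a) (v(a) = 1/(a + a*(-3 + 0)) = 1/(a + a*(-3)) = 1/(a - 3*a) = 1/(-2*a) = -1/(2*a))
(v(f(m(-3), 6)) + (-18 + 8)²)² = (-½/(-3) + (-18 + 8)²)² = (-½*(-⅓) + (-10)²)² = (⅙ + 100)² = (601/6)² = 361201/36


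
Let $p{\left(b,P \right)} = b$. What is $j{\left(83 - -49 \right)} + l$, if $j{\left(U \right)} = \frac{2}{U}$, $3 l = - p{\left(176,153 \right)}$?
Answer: $- \frac{3871}{66} \approx -58.651$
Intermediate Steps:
$l = - \frac{176}{3}$ ($l = \frac{\left(-1\right) 176}{3} = \frac{1}{3} \left(-176\right) = - \frac{176}{3} \approx -58.667$)
$j{\left(83 - -49 \right)} + l = \frac{2}{83 - -49} - \frac{176}{3} = \frac{2}{83 + 49} - \frac{176}{3} = \frac{2}{132} - \frac{176}{3} = 2 \cdot \frac{1}{132} - \frac{176}{3} = \frac{1}{66} - \frac{176}{3} = - \frac{3871}{66}$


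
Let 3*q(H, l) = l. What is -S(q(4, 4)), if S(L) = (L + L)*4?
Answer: -32/3 ≈ -10.667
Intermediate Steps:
q(H, l) = l/3
S(L) = 8*L (S(L) = (2*L)*4 = 8*L)
-S(q(4, 4)) = -8*(⅓)*4 = -8*4/3 = -1*32/3 = -32/3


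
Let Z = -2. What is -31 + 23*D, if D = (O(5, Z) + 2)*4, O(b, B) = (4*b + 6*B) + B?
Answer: 705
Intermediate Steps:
O(b, B) = 4*b + 7*B
D = 32 (D = ((4*5 + 7*(-2)) + 2)*4 = ((20 - 14) + 2)*4 = (6 + 2)*4 = 8*4 = 32)
-31 + 23*D = -31 + 23*32 = -31 + 736 = 705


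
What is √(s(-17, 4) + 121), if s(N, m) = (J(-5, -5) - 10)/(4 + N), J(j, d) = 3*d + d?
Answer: √20839/13 ≈ 11.104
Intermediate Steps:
J(j, d) = 4*d
s(N, m) = -30/(4 + N) (s(N, m) = (4*(-5) - 10)/(4 + N) = (-20 - 10)/(4 + N) = -30/(4 + N))
√(s(-17, 4) + 121) = √(-30/(4 - 17) + 121) = √(-30/(-13) + 121) = √(-30*(-1/13) + 121) = √(30/13 + 121) = √(1603/13) = √20839/13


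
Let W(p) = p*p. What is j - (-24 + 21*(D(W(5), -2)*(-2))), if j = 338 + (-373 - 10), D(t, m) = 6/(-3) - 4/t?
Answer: -2793/25 ≈ -111.72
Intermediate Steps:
W(p) = p²
D(t, m) = -2 - 4/t (D(t, m) = 6*(-⅓) - 4/t = -2 - 4/t)
j = -45 (j = 338 - 383 = -45)
j - (-24 + 21*(D(W(5), -2)*(-2))) = -45 - (-24 + 21*((-2 - 4/(5²))*(-2))) = -45 - (-24 + 21*((-2 - 4/25)*(-2))) = -45 - (-24 + 21*(-54/25*(-2))) = -45 - (-24 + 21*(108/25)) = -45 - (-24 + 2268/25) = -45 - 1*1668/25 = -45 - 1668/25 = -2793/25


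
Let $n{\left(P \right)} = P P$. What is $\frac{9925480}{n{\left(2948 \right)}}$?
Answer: $\frac{1240685}{1086338} \approx 1.1421$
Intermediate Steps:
$n{\left(P \right)} = P^{2}$
$\frac{9925480}{n{\left(2948 \right)}} = \frac{9925480}{2948^{2}} = \frac{9925480}{8690704} = 9925480 \cdot \frac{1}{8690704} = \frac{1240685}{1086338}$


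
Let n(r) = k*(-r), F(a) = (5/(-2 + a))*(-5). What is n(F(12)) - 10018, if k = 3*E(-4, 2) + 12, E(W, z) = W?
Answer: -10018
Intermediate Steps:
k = 0 (k = 3*(-4) + 12 = -12 + 12 = 0)
F(a) = -25/(-2 + a)
n(r) = 0 (n(r) = 0*(-r) = 0)
n(F(12)) - 10018 = 0 - 10018 = -10018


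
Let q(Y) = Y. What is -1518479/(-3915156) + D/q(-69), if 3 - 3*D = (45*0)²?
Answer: 11206655/30016196 ≈ 0.37335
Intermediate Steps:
D = 1 (D = 1 - (45*0)²/3 = 1 - ⅓*0² = 1 - ⅓*0 = 1 + 0 = 1)
-1518479/(-3915156) + D/q(-69) = -1518479/(-3915156) + 1/(-69) = -1518479*(-1/3915156) + 1*(-1/69) = 1518479/3915156 - 1/69 = 11206655/30016196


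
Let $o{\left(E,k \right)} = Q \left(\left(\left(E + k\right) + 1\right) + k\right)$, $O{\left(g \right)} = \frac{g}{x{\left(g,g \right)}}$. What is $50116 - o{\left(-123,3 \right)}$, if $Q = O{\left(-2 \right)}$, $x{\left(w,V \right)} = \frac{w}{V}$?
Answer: $49884$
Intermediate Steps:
$O{\left(g \right)} = g$ ($O{\left(g \right)} = \frac{g}{g \frac{1}{g}} = \frac{g}{1} = g 1 = g$)
$Q = -2$
$o{\left(E,k \right)} = -2 - 4 k - 2 E$ ($o{\left(E,k \right)} = - 2 \left(\left(\left(E + k\right) + 1\right) + k\right) = - 2 \left(\left(1 + E + k\right) + k\right) = - 2 \left(1 + E + 2 k\right) = -2 - 4 k - 2 E$)
$50116 - o{\left(-123,3 \right)} = 50116 - \left(-2 - 12 - -246\right) = 50116 - \left(-2 - 12 + 246\right) = 50116 - 232 = 49884$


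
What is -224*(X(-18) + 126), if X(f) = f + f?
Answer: -20160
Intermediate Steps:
X(f) = 2*f
-224*(X(-18) + 126) = -224*(2*(-18) + 126) = -224*(-36 + 126) = -224*90 = -20160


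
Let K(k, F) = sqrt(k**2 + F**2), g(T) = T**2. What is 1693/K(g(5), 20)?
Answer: 1693*sqrt(41)/205 ≈ 52.880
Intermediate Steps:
K(k, F) = sqrt(F**2 + k**2)
1693/K(g(5), 20) = 1693/(sqrt(20**2 + (5**2)**2)) = 1693/(sqrt(400 + 25**2)) = 1693/(sqrt(400 + 625)) = 1693/(sqrt(1025)) = 1693/((5*sqrt(41))) = 1693*(sqrt(41)/205) = 1693*sqrt(41)/205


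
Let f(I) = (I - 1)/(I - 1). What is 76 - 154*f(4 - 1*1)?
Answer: -78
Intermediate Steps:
f(I) = 1 (f(I) = (-1 + I)/(-1 + I) = 1)
76 - 154*f(4 - 1*1) = 76 - 154*1 = 76 - 154 = -78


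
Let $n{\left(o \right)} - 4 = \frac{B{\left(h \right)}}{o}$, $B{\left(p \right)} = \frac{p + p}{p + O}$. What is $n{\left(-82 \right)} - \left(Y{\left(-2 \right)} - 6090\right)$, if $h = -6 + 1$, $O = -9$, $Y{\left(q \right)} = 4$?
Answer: $\frac{3495655}{574} \approx 6090.0$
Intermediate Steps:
$h = -5$
$B{\left(p \right)} = \frac{2 p}{-9 + p}$ ($B{\left(p \right)} = \frac{p + p}{p - 9} = \frac{2 p}{-9 + p}$)
$n{\left(o \right)} = 4 + \frac{5}{7 o}$ ($n{\left(o \right)} = 4 + \frac{2 \left(-5\right) \frac{1}{-9 - 5}}{o} = 4 + \frac{2 \left(-5\right) \frac{1}{-14}}{o} = 4 + \frac{2 \left(-5\right) \left(- \frac{1}{14}\right)}{o} = 4 + \frac{5}{7 o}$)
$n{\left(-82 \right)} - \left(Y{\left(-2 \right)} - 6090\right) = \left(4 + \frac{5}{7 \left(-82\right)}\right) - \left(4 - 6090\right) = \left(4 + \frac{5}{7} \left(- \frac{1}{82}\right)\right) - \left(4 - 6090\right) = \left(4 - \frac{5}{574}\right) - -6086 = \frac{2291}{574} + 6086 = \frac{3495655}{574}$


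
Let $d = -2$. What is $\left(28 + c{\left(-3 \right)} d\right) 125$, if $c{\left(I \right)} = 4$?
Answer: $2500$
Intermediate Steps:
$\left(28 + c{\left(-3 \right)} d\right) 125 = \left(28 + 4 \left(-2\right)\right) 125 = \left(28 - 8\right) 125 = 20 \cdot 125 = 2500$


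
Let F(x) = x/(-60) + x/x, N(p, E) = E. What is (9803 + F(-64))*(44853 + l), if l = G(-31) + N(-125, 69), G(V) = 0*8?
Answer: 2202316024/5 ≈ 4.4046e+8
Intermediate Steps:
G(V) = 0
l = 69 (l = 0 + 69 = 69)
F(x) = 1 - x/60 (F(x) = x*(-1/60) + 1 = -x/60 + 1 = 1 - x/60)
(9803 + F(-64))*(44853 + l) = (9803 + (1 - 1/60*(-64)))*(44853 + 69) = (9803 + (1 + 16/15))*44922 = (9803 + 31/15)*44922 = (147076/15)*44922 = 2202316024/5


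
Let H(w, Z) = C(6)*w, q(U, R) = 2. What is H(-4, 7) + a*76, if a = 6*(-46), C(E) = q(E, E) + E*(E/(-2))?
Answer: -20912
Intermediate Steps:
C(E) = 2 - E²/2 (C(E) = 2 + E*(E/(-2)) = 2 + E*(E*(-½)) = 2 + E*(-E/2) = 2 - E²/2)
a = -276
H(w, Z) = -16*w (H(w, Z) = (2 - ½*6²)*w = (2 - ½*36)*w = (2 - 18)*w = -16*w)
H(-4, 7) + a*76 = -16*(-4) - 276*76 = 64 - 20976 = -20912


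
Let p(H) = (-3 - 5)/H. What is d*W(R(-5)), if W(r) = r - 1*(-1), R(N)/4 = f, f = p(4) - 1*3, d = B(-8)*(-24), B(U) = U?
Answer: -3648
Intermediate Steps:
p(H) = -8/H
d = 192 (d = -8*(-24) = 192)
f = -5 (f = -8/4 - 1*3 = -8*¼ - 3 = -2 - 3 = -5)
R(N) = -20 (R(N) = 4*(-5) = -20)
W(r) = 1 + r (W(r) = r + 1 = 1 + r)
d*W(R(-5)) = 192*(1 - 20) = 192*(-19) = -3648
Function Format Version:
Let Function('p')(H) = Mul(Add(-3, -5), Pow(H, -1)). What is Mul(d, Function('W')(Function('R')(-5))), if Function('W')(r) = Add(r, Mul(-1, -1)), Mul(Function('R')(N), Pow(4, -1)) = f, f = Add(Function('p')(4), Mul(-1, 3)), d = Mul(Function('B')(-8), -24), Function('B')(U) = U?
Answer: -3648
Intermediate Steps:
Function('p')(H) = Mul(-8, Pow(H, -1))
d = 192 (d = Mul(-8, -24) = 192)
f = -5 (f = Add(Mul(-8, Pow(4, -1)), Mul(-1, 3)) = Add(Mul(-8, Rational(1, 4)), -3) = Add(-2, -3) = -5)
Function('R')(N) = -20 (Function('R')(N) = Mul(4, -5) = -20)
Function('W')(r) = Add(1, r) (Function('W')(r) = Add(r, 1) = Add(1, r))
Mul(d, Function('W')(Function('R')(-5))) = Mul(192, Add(1, -20)) = Mul(192, -19) = -3648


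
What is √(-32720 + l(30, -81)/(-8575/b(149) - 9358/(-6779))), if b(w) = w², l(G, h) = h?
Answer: I*√734367542786559392747/149627033 ≈ 181.11*I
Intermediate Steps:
√(-32720 + l(30, -81)/(-8575/b(149) - 9358/(-6779))) = √(-32720 - 81/(-8575/(149²) - 9358/(-6779))) = √(-32720 - 81/(-8575/22201 - 9358*(-1/6779))) = √(-32720 - 81/(-8575*1/22201 + 9358/6779)) = √(-32720 - 81/(-8575/22201 + 9358/6779)) = √(-32720 - 81/149627033/150500579) = √(-32720 - 81*150500579/149627033) = √(-32720 - 12190546899/149627033) = √(-4907987066659/149627033) = I*√734367542786559392747/149627033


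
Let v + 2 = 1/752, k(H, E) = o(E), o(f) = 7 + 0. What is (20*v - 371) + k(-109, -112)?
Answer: -75947/188 ≈ -403.97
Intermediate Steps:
o(f) = 7
k(H, E) = 7
v = -1503/752 (v = -2 + 1/752 = -1503/752 ≈ -1.9987)
(20*v - 371) + k(-109, -112) = (20*(-1503/752) - 371) + 7 = (-7515/188 - 371) + 7 = -77263/188 + 7 = -75947/188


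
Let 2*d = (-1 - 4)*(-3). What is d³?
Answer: 3375/8 ≈ 421.88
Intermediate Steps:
d = 15/2 (d = ((-1 - 4)*(-3))/2 = (-5*(-3))/2 = (½)*15 = 15/2 ≈ 7.5000)
d³ = (15/2)³ = 3375/8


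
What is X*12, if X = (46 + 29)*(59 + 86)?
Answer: 130500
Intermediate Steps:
X = 10875 (X = 75*145 = 10875)
X*12 = 10875*12 = 130500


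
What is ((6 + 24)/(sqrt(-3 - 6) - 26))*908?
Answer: -141648/137 - 16344*I/137 ≈ -1033.9 - 119.3*I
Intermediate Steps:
((6 + 24)/(sqrt(-3 - 6) - 26))*908 = (30/(sqrt(-9) - 26))*908 = (30/(3*I - 26))*908 = (30/(-26 + 3*I))*908 = (30*((-26 - 3*I)/685))*908 = (6*(-26 - 3*I)/137)*908 = 5448*(-26 - 3*I)/137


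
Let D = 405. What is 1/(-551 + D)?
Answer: -1/146 ≈ -0.0068493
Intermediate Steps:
1/(-551 + D) = 1/(-551 + 405) = 1/(-146) = -1/146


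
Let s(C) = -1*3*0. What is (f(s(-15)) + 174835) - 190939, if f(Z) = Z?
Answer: -16104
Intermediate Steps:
s(C) = 0 (s(C) = -3*0 = 0)
(f(s(-15)) + 174835) - 190939 = (0 + 174835) - 190939 = 174835 - 190939 = -16104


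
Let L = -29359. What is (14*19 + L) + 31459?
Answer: 2366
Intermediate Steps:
(14*19 + L) + 31459 = (14*19 - 29359) + 31459 = (266 - 29359) + 31459 = -29093 + 31459 = 2366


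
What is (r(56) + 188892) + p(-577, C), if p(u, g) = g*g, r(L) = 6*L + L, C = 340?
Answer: 304884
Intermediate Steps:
r(L) = 7*L
p(u, g) = g²
(r(56) + 188892) + p(-577, C) = (7*56 + 188892) + 340² = (392 + 188892) + 115600 = 189284 + 115600 = 304884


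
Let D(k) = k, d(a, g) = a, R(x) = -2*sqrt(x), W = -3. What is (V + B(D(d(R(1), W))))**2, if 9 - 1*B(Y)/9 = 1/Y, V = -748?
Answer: 1755625/4 ≈ 4.3891e+5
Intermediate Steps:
B(Y) = 81 - 9/Y
(V + B(D(d(R(1), W))))**2 = (-748 + (81 - 9/((-2*sqrt(1)))))**2 = (-748 + (81 - 9/((-2*1))))**2 = (-748 + (81 - 9/(-2)))**2 = (-748 + (81 - 9*(-1/2)))**2 = (-748 + (81 + 9/2))**2 = (-748 + 171/2)**2 = (-1325/2)**2 = 1755625/4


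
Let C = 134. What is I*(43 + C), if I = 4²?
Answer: 2832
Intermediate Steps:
I = 16
I*(43 + C) = 16*(43 + 134) = 16*177 = 2832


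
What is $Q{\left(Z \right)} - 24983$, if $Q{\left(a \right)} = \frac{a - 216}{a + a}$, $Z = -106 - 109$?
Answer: $- \frac{10742259}{430} \approx -24982.0$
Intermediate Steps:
$Z = -215$ ($Z = -106 - 109 = -215$)
$Q{\left(a \right)} = \frac{-216 + a}{2 a}$
$Q{\left(Z \right)} - 24983 = \frac{-216 - 215}{2 \left(-215\right)} - 24983 = \frac{1}{2} \left(- \frac{1}{215}\right) \left(-431\right) - 24983 = \frac{431}{430} - 24983 = - \frac{10742259}{430}$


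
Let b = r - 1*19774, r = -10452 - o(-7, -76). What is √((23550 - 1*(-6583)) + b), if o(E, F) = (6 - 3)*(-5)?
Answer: I*√78 ≈ 8.8318*I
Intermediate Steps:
o(E, F) = -15 (o(E, F) = 3*(-5) = -15)
r = -10437 (r = -10452 - 1*(-15) = -10452 + 15 = -10437)
b = -30211 (b = -10437 - 1*19774 = -10437 - 19774 = -30211)
√((23550 - 1*(-6583)) + b) = √((23550 - 1*(-6583)) - 30211) = √((23550 + 6583) - 30211) = √(30133 - 30211) = √(-78) = I*√78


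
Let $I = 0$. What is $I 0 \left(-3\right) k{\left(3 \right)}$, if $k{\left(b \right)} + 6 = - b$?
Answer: $0$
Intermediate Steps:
$k{\left(b \right)} = -6 - b$
$I 0 \left(-3\right) k{\left(3 \right)} = 0 \cdot 0 \left(-3\right) \left(-6 - 3\right) = 0 \left(-3\right) \left(-6 - 3\right) = 0 \left(-9\right) = 0$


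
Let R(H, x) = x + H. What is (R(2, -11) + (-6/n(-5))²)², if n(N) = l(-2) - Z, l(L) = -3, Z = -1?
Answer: 0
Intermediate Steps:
R(H, x) = H + x
n(N) = -2 (n(N) = -3 - 1*(-1) = -3 + 1 = -2)
(R(2, -11) + (-6/n(-5))²)² = ((2 - 11) + (-6/(-2))²)² = (-9 + (-6*(-½))²)² = (-9 + 3²)² = (-9 + 9)² = 0² = 0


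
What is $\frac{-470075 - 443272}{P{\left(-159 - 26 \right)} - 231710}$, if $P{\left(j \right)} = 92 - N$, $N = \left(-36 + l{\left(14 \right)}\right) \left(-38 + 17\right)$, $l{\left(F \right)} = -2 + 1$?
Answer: $\frac{304449}{77465} \approx 3.9301$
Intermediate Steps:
$l{\left(F \right)} = -1$
$N = 777$ ($N = \left(-36 - 1\right) \left(-38 + 17\right) = \left(-37\right) \left(-21\right) = 777$)
$P{\left(j \right)} = -685$ ($P{\left(j \right)} = 92 - 777 = -685$)
$\frac{-470075 - 443272}{P{\left(-159 - 26 \right)} - 231710} = \frac{-470075 - 443272}{-685 - 231710} = - \frac{913347}{-232395} = \left(-913347\right) \left(- \frac{1}{232395}\right) = \frac{304449}{77465}$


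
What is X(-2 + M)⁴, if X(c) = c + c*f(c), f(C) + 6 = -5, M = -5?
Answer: 24010000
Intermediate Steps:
f(C) = -11 (f(C) = -6 - 5 = -11)
X(c) = -10*c (X(c) = c + c*(-11) = c - 11*c = -10*c)
X(-2 + M)⁴ = (-10*(-2 - 5))⁴ = (-10*(-7))⁴ = 70⁴ = 24010000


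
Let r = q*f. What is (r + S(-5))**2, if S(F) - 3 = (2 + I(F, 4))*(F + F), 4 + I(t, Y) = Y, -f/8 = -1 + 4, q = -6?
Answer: 16129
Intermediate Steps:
f = -24 (f = -8*(-1 + 4) = -8*3 = -24)
I(t, Y) = -4 + Y
S(F) = 3 + 4*F (S(F) = 3 + (2 + (-4 + 4))*(F + F) = 3 + (2 + 0)*(2*F) = 3 + 2*(2*F) = 3 + 4*F)
r = 144 (r = -6*(-24) = 144)
(r + S(-5))**2 = (144 + (3 + 4*(-5)))**2 = (144 + (3 - 20))**2 = (144 - 17)**2 = 127**2 = 16129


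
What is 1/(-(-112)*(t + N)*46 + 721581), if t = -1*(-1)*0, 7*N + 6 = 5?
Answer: 1/720845 ≈ 1.3873e-6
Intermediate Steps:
N = -⅐ (N = -6/7 + (⅐)*5 = -6/7 + 5/7 = -⅐ ≈ -0.14286)
t = 0 (t = 1*0 = 0)
1/(-(-112)*(t + N)*46 + 721581) = 1/(-(-112)*(0 - ⅐)*46 + 721581) = 1/(-(-112)*(-1)/7*46 + 721581) = 1/(-28*4/7*46 + 721581) = 1/(-16*46 + 721581) = 1/(-736 + 721581) = 1/720845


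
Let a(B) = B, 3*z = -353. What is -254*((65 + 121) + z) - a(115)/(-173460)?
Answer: -602137457/34692 ≈ -17357.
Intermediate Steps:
z = -353/3 (z = (1/3)*(-353) = -353/3 ≈ -117.67)
-254*((65 + 121) + z) - a(115)/(-173460) = -254*((65 + 121) - 353/3) - 115/(-173460) = -254*(186 - 353/3) - 115*(-1)/173460 = -254*205/3 - 1*(-23/34692) = -52070/3 + 23/34692 = -602137457/34692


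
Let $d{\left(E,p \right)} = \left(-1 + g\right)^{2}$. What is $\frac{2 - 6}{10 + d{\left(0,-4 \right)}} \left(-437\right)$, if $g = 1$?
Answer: $\frac{874}{5} \approx 174.8$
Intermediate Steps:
$d{\left(E,p \right)} = 0$ ($d{\left(E,p \right)} = \left(-1 + 1\right)^{2} = 0^{2} = 0$)
$\frac{2 - 6}{10 + d{\left(0,-4 \right)}} \left(-437\right) = \frac{2 - 6}{10 + 0} \left(-437\right) = - \frac{4}{10} \left(-437\right) = \left(-4\right) \frac{1}{10} \left(-437\right) = \left(- \frac{2}{5}\right) \left(-437\right) = \frac{874}{5}$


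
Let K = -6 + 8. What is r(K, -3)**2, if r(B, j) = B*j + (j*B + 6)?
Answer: 36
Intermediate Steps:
K = 2
r(B, j) = 6 + 2*B*j (r(B, j) = B*j + (B*j + 6) = B*j + (6 + B*j) = 6 + 2*B*j)
r(K, -3)**2 = (6 + 2*2*(-3))**2 = (6 - 12)**2 = (-6)**2 = 36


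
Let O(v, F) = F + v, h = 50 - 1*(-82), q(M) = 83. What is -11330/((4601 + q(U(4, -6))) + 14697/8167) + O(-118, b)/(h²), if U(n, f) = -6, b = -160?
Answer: -162291824579/66679774920 ≈ -2.4339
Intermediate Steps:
h = 132 (h = 50 + 82 = 132)
-11330/((4601 + q(U(4, -6))) + 14697/8167) + O(-118, b)/(h²) = -11330/((4601 + 83) + 14697/8167) + (-160 - 118)/(132²) = -11330/(4684 + 14697*(1/8167)) - 278/17424 = -11330/(4684 + 14697/8167) - 278*1/17424 = -11330/38268925/8167 - 139/8712 = -11330*8167/38268925 - 139/8712 = -18506422/7653785 - 139/8712 = -162291824579/66679774920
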